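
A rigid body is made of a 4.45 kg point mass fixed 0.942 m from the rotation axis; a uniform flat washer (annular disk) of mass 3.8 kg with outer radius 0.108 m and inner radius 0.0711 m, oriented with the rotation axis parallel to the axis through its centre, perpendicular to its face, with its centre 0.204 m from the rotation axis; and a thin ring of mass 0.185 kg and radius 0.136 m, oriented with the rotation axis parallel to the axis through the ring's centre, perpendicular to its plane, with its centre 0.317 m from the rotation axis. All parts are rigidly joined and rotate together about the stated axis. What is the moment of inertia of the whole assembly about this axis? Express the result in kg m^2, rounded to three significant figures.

4.16

Point mass: I_cm = 0; centre at d = 0.942 m, so the parallel axis theorem gives I = 0 + (4.45)(0.942)² = 3.9488 kg m^2.
Annular disk: I_cm = (1/2)M(R²+r²) = (1/2)(3.8)[(0.108)² + (0.0711)²] = 0.031766 kg m^2; centre at d = 0.204 m, so the parallel axis theorem gives I = 0.031766 + (3.8)(0.204)² = 0.18991 kg m^2.
Thin ring: I_cm = MR² = (0.185)(0.136)² = 0.0034218 kg m^2; centre at d = 0.317 m, so the parallel axis theorem gives I = 0.0034218 + (0.185)(0.317)² = 0.022012 kg m^2.
Total I = 3.9488 + 0.18991 + 0.022012 = 4.1607 kg m^2.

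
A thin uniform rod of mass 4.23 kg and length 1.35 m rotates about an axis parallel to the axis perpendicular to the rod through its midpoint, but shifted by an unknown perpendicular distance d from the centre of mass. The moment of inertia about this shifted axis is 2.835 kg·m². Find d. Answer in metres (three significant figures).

About the centre-of-mass axis, I_cm = (1/12)ML² = (1/12)(4.23)(1.35)² = 0.64243 kg·m².
Parallel axis theorem: I = I_cm + Md², so Md² = 2.835 − 0.64243 = 2.1926 kg·m².
d = √(2.1926 / 4.23) = 0.71996 m.

0.720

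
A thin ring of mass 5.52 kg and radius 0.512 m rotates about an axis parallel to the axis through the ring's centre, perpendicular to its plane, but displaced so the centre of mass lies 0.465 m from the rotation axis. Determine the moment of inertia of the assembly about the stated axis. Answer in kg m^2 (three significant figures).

I_cm = MR² = (5.52)(0.512)² = 1.447 kg m^2; centre at d = 0.465 m, so I = I_cm + Md² gives I = 1.447 + (5.52)(0.465)² = 2.6406 kg m^2.

2.64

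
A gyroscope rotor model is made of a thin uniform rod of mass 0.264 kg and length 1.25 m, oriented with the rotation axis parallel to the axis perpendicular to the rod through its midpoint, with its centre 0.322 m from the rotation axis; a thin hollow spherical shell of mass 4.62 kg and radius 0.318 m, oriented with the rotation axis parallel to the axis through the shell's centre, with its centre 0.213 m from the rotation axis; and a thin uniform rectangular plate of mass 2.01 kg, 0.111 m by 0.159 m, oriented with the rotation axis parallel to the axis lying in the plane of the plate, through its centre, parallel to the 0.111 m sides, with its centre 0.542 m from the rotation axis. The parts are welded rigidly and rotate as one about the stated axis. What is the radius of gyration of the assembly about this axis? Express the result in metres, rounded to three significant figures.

0.413

Thin rod: I_cm = (1/12)ML² = (1/12)(0.264)(1.25)² = 0.034375 kg·m²; centre at d = 0.322 m, so the parallel axis theorem gives I = 0.034375 + (0.264)(0.322)² = 0.061748 kg·m².
Spherical shell: I_cm = (2/3)MR² = (2/3)(4.62)(0.318)² = 0.31146 kg·m²; centre at d = 0.213 m, so the parallel axis theorem gives I = 0.31146 + (4.62)(0.213)² = 0.52107 kg·m².
Rectangular plate: I_cm = (1/12)Mb² = (1/12)(2.01)(0.159)² = 0.0042346 kg·m²; centre at d = 0.542 m, so the parallel axis theorem gives I = 0.0042346 + (2.01)(0.542)² = 0.5947 kg·m².
Total I = 1.1775 kg·m²; total mass M = 6.894 kg.
k = √(I/M) = √(1.1775/6.894) = 0.41328 m.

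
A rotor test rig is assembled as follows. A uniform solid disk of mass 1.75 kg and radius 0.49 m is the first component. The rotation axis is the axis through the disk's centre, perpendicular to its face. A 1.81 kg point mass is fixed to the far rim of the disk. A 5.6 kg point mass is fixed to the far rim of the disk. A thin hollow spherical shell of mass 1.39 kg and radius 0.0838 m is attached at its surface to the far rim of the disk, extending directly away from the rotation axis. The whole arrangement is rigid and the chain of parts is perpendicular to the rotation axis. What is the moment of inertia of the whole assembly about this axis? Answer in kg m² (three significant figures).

2.45

Solid disk: I_cm = (1/2)MR² = (1/2)(1.75)(0.49)² = 0.21009 kg m²; axis through the centre, so I = 0.21009 kg m².
Point mass: I_cm = 0; centre at d = 0.49 m, so the parallel axis theorem gives I = 0 + (1.81)(0.49)² = 0.43458 kg m².
Point mass: I_cm = 0; centre at d = 0.49 m, so the parallel axis theorem gives I = 0 + (5.6)(0.49)² = 1.3446 kg m².
Spherical shell: I_cm = (2/3)MR² = (2/3)(1.39)(0.0838)² = 0.0065075 kg m²; centre at d = 0.49 + 0.0838 = 0.5738 m, so the parallel axis theorem gives I = 0.0065075 + (1.39)(0.5738)² = 0.46416 kg m².
Total I = 0.21009 + 0.43458 + 1.3446 + 0.46416 = 2.4534 kg m².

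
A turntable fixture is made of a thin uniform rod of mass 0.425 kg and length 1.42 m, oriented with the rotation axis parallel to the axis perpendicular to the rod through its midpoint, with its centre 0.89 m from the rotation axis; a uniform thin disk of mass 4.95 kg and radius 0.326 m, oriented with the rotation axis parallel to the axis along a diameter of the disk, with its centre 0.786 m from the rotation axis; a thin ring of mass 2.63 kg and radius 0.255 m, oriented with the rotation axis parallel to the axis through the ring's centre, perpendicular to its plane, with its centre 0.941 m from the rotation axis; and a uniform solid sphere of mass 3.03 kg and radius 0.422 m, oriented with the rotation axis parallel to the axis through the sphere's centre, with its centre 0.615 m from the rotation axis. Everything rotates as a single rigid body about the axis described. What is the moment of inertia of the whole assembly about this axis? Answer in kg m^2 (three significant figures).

Thin rod: I_cm = (1/12)ML² = (1/12)(0.425)(1.42)² = 0.071414 kg m^2; centre at d = 0.89 m, so the parallel axis theorem gives I = 0.071414 + (0.425)(0.89)² = 0.40806 kg m^2.
Thin disk: I_cm = (1/4)MR² = (1/4)(4.95)(0.326)² = 0.13152 kg m^2; centre at d = 0.786 m, so the parallel axis theorem gives I = 0.13152 + (4.95)(0.786)² = 3.1896 kg m^2.
Thin ring: I_cm = MR² = (2.63)(0.255)² = 0.17102 kg m^2; centre at d = 0.941 m, so the parallel axis theorem gives I = 0.17102 + (2.63)(0.941)² = 2.4998 kg m^2.
Solid sphere: I_cm = (2/5)MR² = (2/5)(3.03)(0.422)² = 0.21584 kg m^2; centre at d = 0.615 m, so the parallel axis theorem gives I = 0.21584 + (3.03)(0.615)² = 1.3619 kg m^2.
Total I = 0.40806 + 3.1896 + 2.4998 + 1.3619 = 7.4594 kg m^2.

7.46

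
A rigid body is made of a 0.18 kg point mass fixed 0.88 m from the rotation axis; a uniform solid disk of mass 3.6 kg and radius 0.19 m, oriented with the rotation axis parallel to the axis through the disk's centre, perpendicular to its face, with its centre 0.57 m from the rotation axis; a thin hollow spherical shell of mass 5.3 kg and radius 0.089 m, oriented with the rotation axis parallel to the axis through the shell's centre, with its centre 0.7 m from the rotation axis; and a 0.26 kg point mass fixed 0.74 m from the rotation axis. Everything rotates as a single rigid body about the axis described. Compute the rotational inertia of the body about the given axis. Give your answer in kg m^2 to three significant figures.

Point mass: I_cm = 0; centre at d = 0.88 m, so I = I_cm + Md² gives I = 0 + (0.18)(0.88)² = 0.13939 kg m^2.
Solid disk: I_cm = (1/2)MR² = (1/2)(3.6)(0.19)² = 0.06498 kg m^2; centre at d = 0.57 m, so I = I_cm + Md² gives I = 0.06498 + (3.6)(0.57)² = 1.2346 kg m^2.
Spherical shell: I_cm = (2/3)MR² = (2/3)(5.3)(0.089)² = 0.027988 kg m^2; centre at d = 0.7 m, so I = I_cm + Md² gives I = 0.027988 + (5.3)(0.7)² = 2.625 kg m^2.
Point mass: I_cm = 0; centre at d = 0.74 m, so I = I_cm + Md² gives I = 0 + (0.26)(0.74)² = 0.14238 kg m^2.
Total I = 0.13939 + 1.2346 + 2.625 + 0.14238 = 4.1414 kg m^2.

4.14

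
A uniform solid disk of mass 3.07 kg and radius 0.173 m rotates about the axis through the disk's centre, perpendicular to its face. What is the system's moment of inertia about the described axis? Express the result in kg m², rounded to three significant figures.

I_cm = (1/2)MR² = (1/2)(3.07)(0.173)² = 0.045941 kg m²; axis through the centre, so I = 0.045941 kg m².

0.0459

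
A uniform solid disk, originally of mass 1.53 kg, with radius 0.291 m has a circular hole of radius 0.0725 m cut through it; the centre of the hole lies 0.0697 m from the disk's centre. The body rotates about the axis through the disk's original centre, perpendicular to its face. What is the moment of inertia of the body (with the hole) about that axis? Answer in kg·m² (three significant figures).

0.0641

Unpierced body about its centre: I₀ = (1/2)MR² = (1/2)(1.53)(0.291)² = 0.064781 kg·m².
The removed disk has mass m = M·(r/R)² = (1.53)(0.0725/0.291)² = 0.094969 kg (same uniform areal density).
Its moment of inertia about the rotation axis (parallel-axis theorem): I_hole = (1/2)mr² + md² = (1/2)(0.094969)(0.0725)² + (0.094969)(0.0697)² = 0.00071096 kg·m².
Treating the hole as negative mass, I = I₀ − I_hole = 0.064781 − 0.00071096 = 0.06407 kg·m².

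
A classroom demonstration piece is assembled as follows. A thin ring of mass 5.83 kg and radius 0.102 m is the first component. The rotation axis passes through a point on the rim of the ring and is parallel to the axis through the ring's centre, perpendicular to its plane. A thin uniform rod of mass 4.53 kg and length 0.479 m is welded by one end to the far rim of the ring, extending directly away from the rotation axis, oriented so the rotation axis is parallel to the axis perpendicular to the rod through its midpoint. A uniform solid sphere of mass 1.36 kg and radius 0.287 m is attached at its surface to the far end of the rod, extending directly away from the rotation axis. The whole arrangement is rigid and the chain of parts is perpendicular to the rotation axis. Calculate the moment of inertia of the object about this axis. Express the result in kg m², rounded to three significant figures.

2.42

Thin ring: I_cm = MR² = (5.83)(0.102)² = 0.060655 kg m²; centre at d = 0.102 m, so I = I_cm + Md² gives I = 0.060655 + (5.83)(0.102)² = 0.12131 kg m².
Thin rod: I_cm = (1/12)ML² = (1/12)(4.53)(0.479)² = 0.086614 kg m²; centre at d = 0.102 + 0.102 + 0.2395 = 0.4435 m, so I = I_cm + Md² gives I = 0.086614 + (4.53)(0.4435)² = 0.97763 kg m².
Solid sphere: I_cm = (2/5)MR² = (2/5)(1.36)(0.287)² = 0.044809 kg m²; centre at d = 0.102 + 0.102 + 0.2395 + 0.2395 + 0.287 = 0.97 m, so I = I_cm + Md² gives I = 0.044809 + (1.36)(0.97)² = 1.3244 kg m².
Total I = 0.12131 + 0.97763 + 1.3244 = 2.4234 kg m².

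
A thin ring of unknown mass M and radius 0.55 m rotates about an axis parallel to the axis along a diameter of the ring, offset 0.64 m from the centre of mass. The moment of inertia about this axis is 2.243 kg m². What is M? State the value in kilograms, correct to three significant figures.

4.00

I = I_cm + Md² = (1/2)MR² + Md² = M·[0.5·(0.55)² + (0.64)²] = M·0.56085.
So M = 2.243 / 0.56085 = 3.9993 kg.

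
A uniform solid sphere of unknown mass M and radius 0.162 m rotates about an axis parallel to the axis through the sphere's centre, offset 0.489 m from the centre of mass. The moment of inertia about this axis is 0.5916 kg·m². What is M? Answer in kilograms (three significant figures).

2.37

I = I_cm + Md² = (2/5)MR² + Md² = M·[0.4·(0.162)² + (0.489)²] = M·0.24962.
So M = 0.5916 / 0.24962 = 2.37 kg.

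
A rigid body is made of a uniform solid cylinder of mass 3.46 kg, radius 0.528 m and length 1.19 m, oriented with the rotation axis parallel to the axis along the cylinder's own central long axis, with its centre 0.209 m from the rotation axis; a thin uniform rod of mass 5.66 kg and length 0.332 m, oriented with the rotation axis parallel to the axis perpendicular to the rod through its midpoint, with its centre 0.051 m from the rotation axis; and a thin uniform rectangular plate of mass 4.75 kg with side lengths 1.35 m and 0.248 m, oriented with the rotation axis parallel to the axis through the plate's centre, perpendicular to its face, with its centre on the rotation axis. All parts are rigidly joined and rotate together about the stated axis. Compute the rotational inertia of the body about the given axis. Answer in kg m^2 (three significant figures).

Solid cylinder: I_cm = (1/2)MR² = (1/2)(3.46)(0.528)² = 0.4823 kg m^2; centre at d = 0.209 m, so the parallel axis theorem gives I = 0.4823 + (3.46)(0.209)² = 0.63343 kg m^2.
Thin rod: I_cm = (1/12)ML² = (1/12)(5.66)(0.332)² = 0.051989 kg m^2; centre at d = 0.051 m, so the parallel axis theorem gives I = 0.051989 + (5.66)(0.051)² = 0.066711 kg m^2.
Rectangular plate: I_cm = (1/12)M(a²+b²) = (1/12)(4.75)[(1.35)² + (0.248)²] = 0.74575 kg m^2; axis through the centre, so I = 0.74575 kg m^2.
Total I = 0.63343 + 0.066711 + 0.74575 = 1.4459 kg m^2.

1.45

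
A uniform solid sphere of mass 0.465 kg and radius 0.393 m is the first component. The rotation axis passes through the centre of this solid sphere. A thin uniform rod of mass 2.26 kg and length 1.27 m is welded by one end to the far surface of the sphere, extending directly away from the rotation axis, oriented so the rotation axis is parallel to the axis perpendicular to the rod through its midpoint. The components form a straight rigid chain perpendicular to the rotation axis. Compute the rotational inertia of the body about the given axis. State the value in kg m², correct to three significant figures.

Solid sphere: I_cm = (2/5)MR² = (2/5)(0.465)(0.393)² = 0.028728 kg m²; axis through the centre, so I = 0.028728 kg m².
Thin rod: I_cm = (1/12)ML² = (1/12)(2.26)(1.27)² = 0.30376 kg m²; centre at d = 0.393 + 0.635 = 1.028 m, so I = I_cm + Md² gives I = 0.30376 + (2.26)(1.028)² = 2.6921 kg m².
Total I = 0.028728 + 2.6921 = 2.7208 kg m².

2.72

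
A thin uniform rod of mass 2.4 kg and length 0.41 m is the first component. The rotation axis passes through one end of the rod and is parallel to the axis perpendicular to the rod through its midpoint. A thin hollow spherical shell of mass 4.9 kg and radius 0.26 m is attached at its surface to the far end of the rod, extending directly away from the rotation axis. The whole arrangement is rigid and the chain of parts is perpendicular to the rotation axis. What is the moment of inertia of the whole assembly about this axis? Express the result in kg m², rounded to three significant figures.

Thin rod: I_cm = (1/12)ML² = (1/12)(2.4)(0.41)² = 0.03362 kg m²; centre at d = 0.205 m, so I = I_cm + Md² gives I = 0.03362 + (2.4)(0.205)² = 0.13448 kg m².
Spherical shell: I_cm = (2/3)MR² = (2/3)(4.9)(0.26)² = 0.22083 kg m²; centre at d = 0.205 + 0.205 + 0.26 = 0.67 m, so I = I_cm + Md² gives I = 0.22083 + (4.9)(0.67)² = 2.4204 kg m².
Total I = 0.13448 + 2.4204 = 2.5549 kg m².

2.55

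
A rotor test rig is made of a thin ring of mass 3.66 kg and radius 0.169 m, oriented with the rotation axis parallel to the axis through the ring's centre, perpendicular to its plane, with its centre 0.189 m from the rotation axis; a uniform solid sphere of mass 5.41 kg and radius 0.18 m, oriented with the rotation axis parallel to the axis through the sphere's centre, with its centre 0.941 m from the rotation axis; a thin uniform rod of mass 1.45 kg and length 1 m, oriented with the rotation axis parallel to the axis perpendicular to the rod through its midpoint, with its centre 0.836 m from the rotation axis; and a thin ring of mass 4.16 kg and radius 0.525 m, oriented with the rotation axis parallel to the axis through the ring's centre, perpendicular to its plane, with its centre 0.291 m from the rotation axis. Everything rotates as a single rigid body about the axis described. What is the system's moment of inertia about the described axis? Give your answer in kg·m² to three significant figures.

7.73

Thin ring: I_cm = MR² = (3.66)(0.169)² = 0.10453 kg·m²; centre at d = 0.189 m, so I = I_cm + Md² gives I = 0.10453 + (3.66)(0.189)² = 0.23527 kg·m².
Solid sphere: I_cm = (2/5)MR² = (2/5)(5.41)(0.18)² = 0.070114 kg·m²; centre at d = 0.941 m, so I = I_cm + Md² gives I = 0.070114 + (5.41)(0.941)² = 4.8606 kg·m².
Thin rod: I_cm = (1/12)ML² = (1/12)(1.45)(1)² = 0.12083 kg·m²; centre at d = 0.836 m, so I = I_cm + Md² gives I = 0.12083 + (1.45)(0.836)² = 1.1342 kg·m².
Thin ring: I_cm = MR² = (4.16)(0.525)² = 1.1466 kg·m²; centre at d = 0.291 m, so I = I_cm + Md² gives I = 1.1466 + (4.16)(0.291)² = 1.4989 kg·m².
Total I = 0.23527 + 4.8606 + 1.1342 + 1.4989 = 7.7289 kg·m².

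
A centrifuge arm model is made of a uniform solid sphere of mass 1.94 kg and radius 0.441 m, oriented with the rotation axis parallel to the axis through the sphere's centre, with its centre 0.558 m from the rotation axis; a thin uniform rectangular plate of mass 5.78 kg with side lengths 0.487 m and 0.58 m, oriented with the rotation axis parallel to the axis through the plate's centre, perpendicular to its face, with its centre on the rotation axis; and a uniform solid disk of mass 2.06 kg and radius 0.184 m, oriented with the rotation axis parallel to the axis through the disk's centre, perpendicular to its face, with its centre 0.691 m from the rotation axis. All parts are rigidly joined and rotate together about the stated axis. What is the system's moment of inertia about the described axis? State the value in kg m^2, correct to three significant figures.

Solid sphere: I_cm = (2/5)MR² = (2/5)(1.94)(0.441)² = 0.15092 kg m^2; centre at d = 0.558 m, so I = I_cm + Md² gives I = 0.15092 + (1.94)(0.558)² = 0.75496 kg m^2.
Rectangular plate: I_cm = (1/12)M(a²+b²) = (1/12)(5.78)[(0.487)² + (0.58)²] = 0.27627 kg m^2; axis through the centre, so I = 0.27627 kg m^2.
Solid disk: I_cm = (1/2)MR² = (1/2)(2.06)(0.184)² = 0.034872 kg m^2; centre at d = 0.691 m, so I = I_cm + Md² gives I = 0.034872 + (2.06)(0.691)² = 1.0185 kg m^2.
Total I = 0.75496 + 0.27627 + 1.0185 = 2.0497 kg m^2.

2.05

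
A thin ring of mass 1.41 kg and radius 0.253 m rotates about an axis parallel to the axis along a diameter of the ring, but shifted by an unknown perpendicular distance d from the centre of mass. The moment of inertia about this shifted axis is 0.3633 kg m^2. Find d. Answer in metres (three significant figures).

About the centre-of-mass axis, I_cm = (1/2)MR² = (1/2)(1.41)(0.253)² = 0.045126 kg m^2.
Parallel axis theorem: I = I_cm + Md², so Md² = 0.3633 − 0.045126 = 0.31817 kg m^2.
d = √(0.31817 / 1.41) = 0.47503 m.

0.475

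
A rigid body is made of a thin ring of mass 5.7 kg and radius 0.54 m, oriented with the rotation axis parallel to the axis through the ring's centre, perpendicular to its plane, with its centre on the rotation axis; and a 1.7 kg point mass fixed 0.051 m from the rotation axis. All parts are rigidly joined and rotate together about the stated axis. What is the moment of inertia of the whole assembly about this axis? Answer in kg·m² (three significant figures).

1.67

Thin ring: I_cm = MR² = (5.7)(0.54)² = 1.6621 kg·m²; axis through the centre, so I = 1.6621 kg·m².
Point mass: I_cm = 0; centre at d = 0.051 m, so I = I_cm + Md² gives I = 0 + (1.7)(0.051)² = 0.0044217 kg·m².
Total I = 1.6621 + 0.0044217 = 1.6665 kg·m².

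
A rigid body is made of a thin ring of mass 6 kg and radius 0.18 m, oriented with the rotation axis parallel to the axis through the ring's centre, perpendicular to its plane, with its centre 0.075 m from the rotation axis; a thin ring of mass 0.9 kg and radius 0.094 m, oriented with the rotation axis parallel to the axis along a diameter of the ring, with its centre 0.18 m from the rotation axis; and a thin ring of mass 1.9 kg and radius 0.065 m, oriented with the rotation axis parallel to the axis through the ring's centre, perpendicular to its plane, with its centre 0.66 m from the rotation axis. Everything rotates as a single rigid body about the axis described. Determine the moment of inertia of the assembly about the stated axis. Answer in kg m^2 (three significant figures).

Thin ring: I_cm = MR² = (6)(0.18)² = 0.1944 kg m^2; centre at d = 0.075 m, so the parallel axis theorem gives I = 0.1944 + (6)(0.075)² = 0.22815 kg m^2.
Thin ring: I_cm = (1/2)MR² = (1/2)(0.9)(0.094)² = 0.0039762 kg m^2; centre at d = 0.18 m, so the parallel axis theorem gives I = 0.0039762 + (0.9)(0.18)² = 0.033136 kg m^2.
Thin ring: I_cm = MR² = (1.9)(0.065)² = 0.0080275 kg m^2; centre at d = 0.66 m, so the parallel axis theorem gives I = 0.0080275 + (1.9)(0.66)² = 0.83567 kg m^2.
Total I = 0.22815 + 0.033136 + 0.83567 = 1.097 kg m^2.

1.10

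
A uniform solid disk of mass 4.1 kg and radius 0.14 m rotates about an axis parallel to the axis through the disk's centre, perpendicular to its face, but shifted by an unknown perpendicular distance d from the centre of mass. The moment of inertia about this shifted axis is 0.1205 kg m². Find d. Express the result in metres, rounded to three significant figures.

0.140

About the centre-of-mass axis, I_cm = (1/2)MR² = (1/2)(4.1)(0.14)² = 0.04018 kg m².
Parallel axis theorem: I = I_cm + Md², so Md² = 0.1205 − 0.04018 = 0.08032 kg m².
d = √(0.08032 / 4.1) = 0.13997 m.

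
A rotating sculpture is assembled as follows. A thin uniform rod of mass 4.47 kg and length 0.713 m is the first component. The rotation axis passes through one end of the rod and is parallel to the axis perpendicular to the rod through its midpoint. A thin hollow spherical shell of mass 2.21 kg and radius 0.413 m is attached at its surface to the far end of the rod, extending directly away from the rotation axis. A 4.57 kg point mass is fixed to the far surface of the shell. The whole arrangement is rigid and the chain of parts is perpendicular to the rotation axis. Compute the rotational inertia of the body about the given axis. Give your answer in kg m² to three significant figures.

Thin rod: I_cm = (1/12)ML² = (1/12)(4.47)(0.713)² = 0.18937 kg m²; centre at d = 0.3565 m, so the parallel axis theorem gives I = 0.18937 + (4.47)(0.3565)² = 0.75747 kg m².
Spherical shell: I_cm = (2/3)MR² = (2/3)(2.21)(0.413)² = 0.2513 kg m²; centre at d = 0.3565 + 0.3565 + 0.413 = 1.126 m, so the parallel axis theorem gives I = 0.2513 + (2.21)(1.126)² = 3.0533 kg m².
Point mass: I_cm = 0; centre at d = 0.3565 + 0.3565 + 0.413 + 0.413 = 1.539 m, so the parallel axis theorem gives I = 0 + (4.57)(1.539)² = 10.824 kg m².
Total I = 0.75747 + 3.0533 + 10.824 = 14.635 kg m².

14.6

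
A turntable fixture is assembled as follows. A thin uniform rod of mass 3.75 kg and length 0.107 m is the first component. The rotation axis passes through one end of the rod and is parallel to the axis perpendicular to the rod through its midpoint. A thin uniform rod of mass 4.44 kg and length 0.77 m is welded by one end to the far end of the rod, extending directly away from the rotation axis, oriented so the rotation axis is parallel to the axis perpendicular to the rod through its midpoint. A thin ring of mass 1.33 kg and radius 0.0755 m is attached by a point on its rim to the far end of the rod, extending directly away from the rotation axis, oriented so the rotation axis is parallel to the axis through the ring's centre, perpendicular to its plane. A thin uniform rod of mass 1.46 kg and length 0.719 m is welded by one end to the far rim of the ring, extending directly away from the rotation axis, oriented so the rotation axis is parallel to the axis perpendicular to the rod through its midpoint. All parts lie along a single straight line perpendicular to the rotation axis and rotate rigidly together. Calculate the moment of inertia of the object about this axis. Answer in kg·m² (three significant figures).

Thin rod: I_cm = (1/12)ML² = (1/12)(3.75)(0.107)² = 0.0035778 kg·m²; centre at d = 0.0535 m, so the parallel axis theorem gives I = 0.0035778 + (3.75)(0.0535)² = 0.014311 kg·m².
Thin rod: I_cm = (1/12)ML² = (1/12)(4.44)(0.77)² = 0.21937 kg·m²; centre at d = 0.0535 + 0.0535 + 0.385 = 0.492 m, so the parallel axis theorem gives I = 0.21937 + (4.44)(0.492)² = 1.2941 kg·m².
Thin ring: I_cm = MR² = (1.33)(0.0755)² = 0.0075813 kg·m²; centre at d = 0.0535 + 0.0535 + 0.385 + 0.385 + 0.0755 = 0.9525 m, so the parallel axis theorem gives I = 0.0075813 + (1.33)(0.9525)² = 1.2142 kg·m².
Thin rod: I_cm = (1/12)ML² = (1/12)(1.46)(0.719)² = 0.062897 kg·m²; centre at d = 0.0535 + 0.0535 + 0.385 + 0.385 + 0.0755 + 0.0755 + 0.3595 = 1.3875 m, so the parallel axis theorem gives I = 0.062897 + (1.46)(1.3875)² = 2.8736 kg·m².
Total I = 0.014311 + 1.2941 + 1.2142 + 2.8736 = 5.3963 kg·m².

5.40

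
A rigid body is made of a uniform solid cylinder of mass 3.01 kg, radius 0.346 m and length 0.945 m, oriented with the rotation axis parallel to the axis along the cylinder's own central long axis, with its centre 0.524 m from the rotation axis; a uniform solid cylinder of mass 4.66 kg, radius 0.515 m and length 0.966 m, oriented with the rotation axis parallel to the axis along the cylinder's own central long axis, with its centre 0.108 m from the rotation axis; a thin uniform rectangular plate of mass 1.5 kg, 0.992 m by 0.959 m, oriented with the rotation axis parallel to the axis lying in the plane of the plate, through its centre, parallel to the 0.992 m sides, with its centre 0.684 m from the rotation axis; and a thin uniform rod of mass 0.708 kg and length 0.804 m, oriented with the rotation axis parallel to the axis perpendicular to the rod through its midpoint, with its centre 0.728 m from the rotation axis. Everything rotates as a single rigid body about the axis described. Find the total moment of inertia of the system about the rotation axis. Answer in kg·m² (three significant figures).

Solid cylinder: I_cm = (1/2)MR² = (1/2)(3.01)(0.346)² = 0.18017 kg·m²; centre at d = 0.524 m, so I = I_cm + Md² gives I = 0.18017 + (3.01)(0.524)² = 1.0066 kg·m².
Solid cylinder: I_cm = (1/2)MR² = (1/2)(4.66)(0.515)² = 0.61797 kg·m²; centre at d = 0.108 m, so I = I_cm + Md² gives I = 0.61797 + (4.66)(0.108)² = 0.67233 kg·m².
Rectangular plate: I_cm = (1/12)Mb² = (1/12)(1.5)(0.959)² = 0.11496 kg·m²; centre at d = 0.684 m, so I = I_cm + Md² gives I = 0.11496 + (1.5)(0.684)² = 0.81674 kg·m².
Thin rod: I_cm = (1/12)ML² = (1/12)(0.708)(0.804)² = 0.038139 kg·m²; centre at d = 0.728 m, so I = I_cm + Md² gives I = 0.038139 + (0.708)(0.728)² = 0.41337 kg·m².
Total I = 1.0066 + 0.67233 + 0.81674 + 0.41337 = 2.9091 kg·m².

2.91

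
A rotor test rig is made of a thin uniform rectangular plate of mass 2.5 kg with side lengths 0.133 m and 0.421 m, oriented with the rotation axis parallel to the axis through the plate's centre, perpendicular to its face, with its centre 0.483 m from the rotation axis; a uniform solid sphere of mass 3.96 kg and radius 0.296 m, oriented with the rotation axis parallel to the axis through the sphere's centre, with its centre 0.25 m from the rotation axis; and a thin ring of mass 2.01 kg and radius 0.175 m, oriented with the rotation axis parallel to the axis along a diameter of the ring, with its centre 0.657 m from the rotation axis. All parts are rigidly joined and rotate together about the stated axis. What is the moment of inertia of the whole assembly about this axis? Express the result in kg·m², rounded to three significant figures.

Rectangular plate: I_cm = (1/12)M(a²+b²) = (1/12)(2.5)[(0.133)² + (0.421)²] = 0.04061 kg·m²; centre at d = 0.483 m, so the parallel axis theorem gives I = 0.04061 + (2.5)(0.483)² = 0.62383 kg·m².
Solid sphere: I_cm = (2/5)MR² = (2/5)(3.96)(0.296)² = 0.13878 kg·m²; centre at d = 0.25 m, so the parallel axis theorem gives I = 0.13878 + (3.96)(0.25)² = 0.38628 kg·m².
Thin ring: I_cm = (1/2)MR² = (1/2)(2.01)(0.175)² = 0.030778 kg·m²; centre at d = 0.657 m, so the parallel axis theorem gives I = 0.030778 + (2.01)(0.657)² = 0.89839 kg·m².
Total I = 0.62383 + 0.38628 + 0.89839 = 1.9085 kg·m².

1.91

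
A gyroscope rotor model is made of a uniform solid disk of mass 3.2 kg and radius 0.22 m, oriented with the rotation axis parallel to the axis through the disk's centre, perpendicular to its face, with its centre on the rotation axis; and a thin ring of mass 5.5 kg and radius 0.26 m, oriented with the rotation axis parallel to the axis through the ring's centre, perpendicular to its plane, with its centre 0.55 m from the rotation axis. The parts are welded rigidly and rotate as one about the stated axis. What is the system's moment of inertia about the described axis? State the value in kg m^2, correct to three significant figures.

Solid disk: I_cm = (1/2)MR² = (1/2)(3.2)(0.22)² = 0.07744 kg m^2; axis through the centre, so I = 0.07744 kg m^2.
Thin ring: I_cm = MR² = (5.5)(0.26)² = 0.3718 kg m^2; centre at d = 0.55 m, so I = I_cm + Md² gives I = 0.3718 + (5.5)(0.55)² = 2.0356 kg m^2.
Total I = 0.07744 + 2.0356 = 2.113 kg m^2.

2.11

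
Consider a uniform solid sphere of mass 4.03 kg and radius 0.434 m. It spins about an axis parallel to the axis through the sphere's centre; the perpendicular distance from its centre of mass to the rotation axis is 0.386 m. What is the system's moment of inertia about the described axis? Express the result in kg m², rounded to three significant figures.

0.904

I_cm = (2/5)MR² = (2/5)(4.03)(0.434)² = 0.30363 kg m²; centre at d = 0.386 m, so I = I_cm + Md² gives I = 0.30363 + (4.03)(0.386)² = 0.90408 kg m².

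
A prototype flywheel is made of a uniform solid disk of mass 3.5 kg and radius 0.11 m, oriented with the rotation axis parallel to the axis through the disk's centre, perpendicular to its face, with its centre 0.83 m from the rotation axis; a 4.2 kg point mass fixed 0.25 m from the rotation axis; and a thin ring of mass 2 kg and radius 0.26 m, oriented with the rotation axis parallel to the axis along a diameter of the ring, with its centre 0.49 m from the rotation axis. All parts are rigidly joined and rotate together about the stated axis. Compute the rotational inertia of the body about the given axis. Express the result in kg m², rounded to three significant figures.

3.24

Solid disk: I_cm = (1/2)MR² = (1/2)(3.5)(0.11)² = 0.021175 kg m²; centre at d = 0.83 m, so the parallel axis theorem gives I = 0.021175 + (3.5)(0.83)² = 2.4323 kg m².
Point mass: I_cm = 0; centre at d = 0.25 m, so the parallel axis theorem gives I = 0 + (4.2)(0.25)² = 0.2625 kg m².
Thin ring: I_cm = (1/2)MR² = (1/2)(2)(0.26)² = 0.0676 kg m²; centre at d = 0.49 m, so the parallel axis theorem gives I = 0.0676 + (2)(0.49)² = 0.5478 kg m².
Total I = 2.4323 + 0.2625 + 0.5478 = 3.2426 kg m².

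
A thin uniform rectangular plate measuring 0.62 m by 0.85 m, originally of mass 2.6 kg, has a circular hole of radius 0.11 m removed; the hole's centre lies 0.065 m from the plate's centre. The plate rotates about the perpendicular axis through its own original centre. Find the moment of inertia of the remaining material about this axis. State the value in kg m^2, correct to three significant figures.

0.238

Unpierced body about its centre: I₀ = (1/12)M(a²+b²) = (1/12)(2.6)[(0.62)² + (0.85)²] = 0.23983 kg m^2.
The removed disk has mass m = M·πr²/(ab) = (2.6)·π(0.11)²/(0.62·0.85) = 0.18754 kg (same uniform areal density).
Its moment of inertia about the rotation axis (parallel-axis theorem): I_hole = (1/2)mr² + md² = (1/2)(0.18754)(0.11)² + (0.18754)(0.065)² = 0.001927 kg m^2.
Treating the hole as negative mass, I = I₀ − I_hole = 0.23983 − 0.001927 = 0.2379 kg m^2.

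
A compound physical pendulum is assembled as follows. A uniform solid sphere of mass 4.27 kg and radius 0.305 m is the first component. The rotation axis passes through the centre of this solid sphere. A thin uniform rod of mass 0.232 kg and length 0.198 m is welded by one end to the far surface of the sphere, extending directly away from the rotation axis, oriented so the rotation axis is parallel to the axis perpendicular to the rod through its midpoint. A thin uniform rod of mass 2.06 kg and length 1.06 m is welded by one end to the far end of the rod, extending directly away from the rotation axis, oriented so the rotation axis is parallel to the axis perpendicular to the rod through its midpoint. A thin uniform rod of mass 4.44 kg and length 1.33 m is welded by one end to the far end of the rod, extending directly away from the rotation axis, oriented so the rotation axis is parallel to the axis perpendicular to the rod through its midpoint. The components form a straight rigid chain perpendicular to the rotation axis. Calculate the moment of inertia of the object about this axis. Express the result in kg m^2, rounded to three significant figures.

Solid sphere: I_cm = (2/5)MR² = (2/5)(4.27)(0.305)² = 0.15889 kg m^2; axis through the centre, so I = 0.15889 kg m^2.
Thin rod: I_cm = (1/12)ML² = (1/12)(0.232)(0.198)² = 0.00075794 kg m^2; centre at d = 0.305 + 0.099 = 0.404 m, so I = I_cm + Md² gives I = 0.00075794 + (0.232)(0.404)² = 0.038624 kg m^2.
Thin rod: I_cm = (1/12)ML² = (1/12)(2.06)(1.06)² = 0.19288 kg m^2; centre at d = 0.305 + 0.099 + 0.099 + 0.53 = 1.033 m, so I = I_cm + Md² gives I = 0.19288 + (2.06)(1.033)² = 2.3911 kg m^2.
Thin rod: I_cm = (1/12)ML² = (1/12)(4.44)(1.33)² = 0.65449 kg m^2; centre at d = 0.305 + 0.099 + 0.099 + 0.53 + 0.53 + 0.665 = 2.228 m, so I = I_cm + Md² gives I = 0.65449 + (4.44)(2.228)² = 22.695 kg m^2.
Total I = 0.15889 + 0.038624 + 2.3911 + 22.695 = 25.283 kg m^2.

25.3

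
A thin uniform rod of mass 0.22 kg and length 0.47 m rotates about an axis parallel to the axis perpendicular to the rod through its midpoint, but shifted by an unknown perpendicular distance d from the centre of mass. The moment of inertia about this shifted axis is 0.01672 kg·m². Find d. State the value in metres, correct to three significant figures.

0.240

About the centre-of-mass axis, I_cm = (1/12)ML² = (1/12)(0.22)(0.47)² = 0.0040498 kg·m².
Parallel axis theorem: I = I_cm + Md², so Md² = 0.01672 − 0.0040498 = 0.01267 kg·m².
d = √(0.01267 / 0.22) = 0.23998 m.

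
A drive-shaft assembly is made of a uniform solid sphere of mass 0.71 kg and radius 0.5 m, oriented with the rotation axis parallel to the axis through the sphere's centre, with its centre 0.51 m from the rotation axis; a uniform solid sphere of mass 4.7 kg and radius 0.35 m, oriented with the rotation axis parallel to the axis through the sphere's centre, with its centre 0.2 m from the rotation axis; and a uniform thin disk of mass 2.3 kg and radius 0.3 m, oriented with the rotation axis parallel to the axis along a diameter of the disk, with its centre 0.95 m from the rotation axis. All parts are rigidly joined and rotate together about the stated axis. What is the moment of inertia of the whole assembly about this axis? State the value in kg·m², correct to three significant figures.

Solid sphere: I_cm = (2/5)MR² = (2/5)(0.71)(0.5)² = 0.071 kg·m²; centre at d = 0.51 m, so I = I_cm + Md² gives I = 0.071 + (0.71)(0.51)² = 0.25567 kg·m².
Solid sphere: I_cm = (2/5)MR² = (2/5)(4.7)(0.35)² = 0.2303 kg·m²; centre at d = 0.2 m, so I = I_cm + Md² gives I = 0.2303 + (4.7)(0.2)² = 0.4183 kg·m².
Thin disk: I_cm = (1/4)MR² = (1/4)(2.3)(0.3)² = 0.05175 kg·m²; centre at d = 0.95 m, so I = I_cm + Md² gives I = 0.05175 + (2.3)(0.95)² = 2.1275 kg·m².
Total I = 0.25567 + 0.4183 + 2.1275 = 2.8015 kg·m².

2.80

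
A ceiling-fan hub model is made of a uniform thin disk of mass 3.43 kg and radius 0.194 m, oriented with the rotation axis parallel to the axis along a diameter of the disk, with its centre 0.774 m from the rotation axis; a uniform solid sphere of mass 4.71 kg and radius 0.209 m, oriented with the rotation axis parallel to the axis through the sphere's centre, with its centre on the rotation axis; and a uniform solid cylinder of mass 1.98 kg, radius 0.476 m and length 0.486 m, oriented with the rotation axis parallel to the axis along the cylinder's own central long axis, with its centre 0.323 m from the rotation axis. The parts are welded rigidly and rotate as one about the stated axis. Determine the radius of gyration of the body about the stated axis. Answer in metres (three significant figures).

0.507

Thin disk: I_cm = (1/4)MR² = (1/4)(3.43)(0.194)² = 0.032273 kg m²; centre at d = 0.774 m, so I = I_cm + Md² gives I = 0.032273 + (3.43)(0.774)² = 2.0871 kg m².
Solid sphere: I_cm = (2/5)MR² = (2/5)(4.71)(0.209)² = 0.082295 kg m²; axis through the centre, so I = 0.082295 kg m².
Solid cylinder: I_cm = (1/2)MR² = (1/2)(1.98)(0.476)² = 0.22431 kg m²; centre at d = 0.323 m, so I = I_cm + Md² gives I = 0.22431 + (1.98)(0.323)² = 0.43088 kg m².
Total I = 2.6003 kg m²; total mass M = 10.12 kg.
k = √(I/M) = √(2.6003/10.12) = 0.5069 m.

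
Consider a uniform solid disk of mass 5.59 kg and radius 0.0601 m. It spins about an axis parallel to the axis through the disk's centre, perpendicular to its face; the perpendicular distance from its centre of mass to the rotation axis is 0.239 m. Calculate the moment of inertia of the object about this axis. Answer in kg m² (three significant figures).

0.329

I_cm = (1/2)MR² = (1/2)(5.59)(0.0601)² = 0.010096 kg m²; centre at d = 0.239 m, so the parallel axis theorem gives I = 0.010096 + (5.59)(0.239)² = 0.3294 kg m².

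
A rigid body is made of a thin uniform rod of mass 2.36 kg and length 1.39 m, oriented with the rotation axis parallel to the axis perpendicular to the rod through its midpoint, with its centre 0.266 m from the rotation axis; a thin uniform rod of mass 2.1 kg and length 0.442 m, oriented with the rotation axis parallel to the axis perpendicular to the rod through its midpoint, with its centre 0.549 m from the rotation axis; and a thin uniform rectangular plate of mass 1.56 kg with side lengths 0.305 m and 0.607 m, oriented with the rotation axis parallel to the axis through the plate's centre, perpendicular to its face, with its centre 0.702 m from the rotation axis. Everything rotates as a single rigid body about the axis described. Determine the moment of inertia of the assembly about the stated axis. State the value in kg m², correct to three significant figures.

Thin rod: I_cm = (1/12)ML² = (1/12)(2.36)(1.39)² = 0.37998 kg m²; centre at d = 0.266 m, so the parallel axis theorem gives I = 0.37998 + (2.36)(0.266)² = 0.54696 kg m².
Thin rod: I_cm = (1/12)ML² = (1/12)(2.1)(0.442)² = 0.034189 kg m²; centre at d = 0.549 m, so the parallel axis theorem gives I = 0.034189 + (2.1)(0.549)² = 0.66713 kg m².
Rectangular plate: I_cm = (1/12)M(a²+b²) = (1/12)(1.56)[(0.305)² + (0.607)²] = 0.059992 kg m²; centre at d = 0.702 m, so the parallel axis theorem gives I = 0.059992 + (1.56)(0.702)² = 0.82877 kg m².
Total I = 0.54696 + 0.66713 + 0.82877 = 2.0429 kg m².

2.04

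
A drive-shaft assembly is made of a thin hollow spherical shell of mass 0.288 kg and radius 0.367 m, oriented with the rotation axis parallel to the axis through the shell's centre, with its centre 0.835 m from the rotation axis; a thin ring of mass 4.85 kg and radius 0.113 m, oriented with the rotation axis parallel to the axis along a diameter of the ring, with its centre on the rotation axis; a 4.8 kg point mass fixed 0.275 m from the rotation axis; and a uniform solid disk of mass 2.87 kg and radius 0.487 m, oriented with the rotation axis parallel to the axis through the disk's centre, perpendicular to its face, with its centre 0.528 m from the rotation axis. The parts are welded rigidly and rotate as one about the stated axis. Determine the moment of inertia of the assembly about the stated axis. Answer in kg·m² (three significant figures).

1.76

Spherical shell: I_cm = (2/3)MR² = (2/3)(0.288)(0.367)² = 0.02586 kg·m²; centre at d = 0.835 m, so the parallel axis theorem gives I = 0.02586 + (0.288)(0.835)² = 0.22666 kg·m².
Thin ring: I_cm = (1/2)MR² = (1/2)(4.85)(0.113)² = 0.030965 kg·m²; axis through the centre, so I = 0.030965 kg·m².
Point mass: I_cm = 0; centre at d = 0.275 m, so the parallel axis theorem gives I = 0 + (4.8)(0.275)² = 0.363 kg·m².
Solid disk: I_cm = (1/2)MR² = (1/2)(2.87)(0.487)² = 0.34034 kg·m²; centre at d = 0.528 m, so the parallel axis theorem gives I = 0.34034 + (2.87)(0.528)² = 1.1404 kg·m².
Total I = 0.22666 + 0.030965 + 0.363 + 1.1404 = 1.7611 kg·m².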